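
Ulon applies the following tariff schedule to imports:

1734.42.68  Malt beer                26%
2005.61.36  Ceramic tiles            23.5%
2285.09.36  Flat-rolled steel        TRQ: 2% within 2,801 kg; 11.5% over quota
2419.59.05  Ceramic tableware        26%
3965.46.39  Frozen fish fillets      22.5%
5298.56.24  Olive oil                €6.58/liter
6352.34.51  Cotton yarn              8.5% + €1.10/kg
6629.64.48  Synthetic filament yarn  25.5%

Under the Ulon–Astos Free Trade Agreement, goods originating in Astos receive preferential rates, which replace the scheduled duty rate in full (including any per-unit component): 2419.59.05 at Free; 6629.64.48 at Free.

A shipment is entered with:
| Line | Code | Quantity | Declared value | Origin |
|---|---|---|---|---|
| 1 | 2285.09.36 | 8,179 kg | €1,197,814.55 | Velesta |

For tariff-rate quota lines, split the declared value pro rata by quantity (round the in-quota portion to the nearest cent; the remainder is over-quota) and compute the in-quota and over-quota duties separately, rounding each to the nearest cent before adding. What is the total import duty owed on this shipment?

€98,779.06

Line 1 (2285.09.36, Velesta, 8,179 kg, €1,197,814.55):
Code 2285.09.36 is under a tariff-rate quota (threshold 2,801 kg). In-quota: 2,801 kg at 2%; over-quota: 5,378 kg at 11.5%.
Pro-rata value split: in-quota = €1,197,814.55 × 2,801/8,179 = €410,206.45; over-quota = €1,197,814.55 − €410,206.45 = €787,608.10.
In-quota duty = €410,206.45 × 2% = €8,204.13. Over-quota duty = €787,608.10 × 11.5% = €90,574.93.
Line duty = €8,204.13 + €90,574.93 = €98,779.06.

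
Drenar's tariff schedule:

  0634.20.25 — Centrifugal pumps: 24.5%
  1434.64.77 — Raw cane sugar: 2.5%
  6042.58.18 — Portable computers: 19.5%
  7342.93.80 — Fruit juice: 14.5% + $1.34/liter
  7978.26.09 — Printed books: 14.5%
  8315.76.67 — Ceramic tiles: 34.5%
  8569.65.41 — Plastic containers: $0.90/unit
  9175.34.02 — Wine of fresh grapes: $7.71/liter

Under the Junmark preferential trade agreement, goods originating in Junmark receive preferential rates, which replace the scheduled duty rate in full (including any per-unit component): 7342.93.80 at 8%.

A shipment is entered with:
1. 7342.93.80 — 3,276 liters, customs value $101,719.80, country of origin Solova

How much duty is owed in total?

$19,139.21

Line 1 (7342.93.80, Solova, 3,276 liters, $101,719.80):
Base rate for 7342.93.80 is 14.5% + $1.34/liter.
7342.93.80 has an FTA preferential rate, but origin Solova is not Junmark; base rate stands.
Duty = $101,719.80 × 14.5% + 3,276 × $1.34 = $19,139.21.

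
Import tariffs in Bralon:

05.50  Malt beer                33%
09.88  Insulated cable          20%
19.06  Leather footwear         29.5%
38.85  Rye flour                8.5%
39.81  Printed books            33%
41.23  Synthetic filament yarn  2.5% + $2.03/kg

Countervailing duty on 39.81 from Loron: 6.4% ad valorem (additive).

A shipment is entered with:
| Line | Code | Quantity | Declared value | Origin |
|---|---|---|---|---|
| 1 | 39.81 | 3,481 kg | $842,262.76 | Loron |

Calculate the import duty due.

$331,851.53

Line 1 (39.81, Loron, 3,481 kg, $842,262.76):
Base rate for 39.81 is 33%.
Additional duty on 39.81 from Loron: +6.4%. Applied ad valorem rate: 33% + 6.4% = 39.4%.
Duty = $842,262.76 × 39.4% = $331,851.53.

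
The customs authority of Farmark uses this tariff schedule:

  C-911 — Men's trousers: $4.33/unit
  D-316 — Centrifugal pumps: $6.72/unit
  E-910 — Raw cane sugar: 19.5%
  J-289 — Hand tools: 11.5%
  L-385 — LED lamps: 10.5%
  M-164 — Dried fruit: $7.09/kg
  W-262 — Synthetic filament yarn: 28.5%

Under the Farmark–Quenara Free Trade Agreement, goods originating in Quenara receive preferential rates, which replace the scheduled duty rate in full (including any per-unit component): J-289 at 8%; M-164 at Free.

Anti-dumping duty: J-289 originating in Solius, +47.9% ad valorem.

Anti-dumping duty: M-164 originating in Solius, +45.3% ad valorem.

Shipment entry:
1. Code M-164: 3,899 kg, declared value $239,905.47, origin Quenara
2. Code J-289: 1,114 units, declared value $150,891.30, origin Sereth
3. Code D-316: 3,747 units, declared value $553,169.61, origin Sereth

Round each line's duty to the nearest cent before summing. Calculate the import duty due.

$42,532.34

Line 1 (M-164, Quenara, 3,899 kg, $239,905.47):
Base rate for M-164 is $7.09/kg.
Origin Quenara qualifies under the Farmark–Quenara agreement and M-164 is covered: preferential rate Free applies instead.
The additional-duty order on M-164 targets Solius, not Quenara; it does not apply.
Duty = $239,905.47 × 0% = $0.00.
Line 2 (J-289, Sereth, 1,114 units, $150,891.30):
Base rate for J-289 is 11.5%.
J-289 has an FTA preferential rate, but origin Sereth is not Quenara; base rate stands.
The additional-duty order on J-289 targets Solius, not Sereth; it does not apply.
Duty = $150,891.30 × 11.5% = $17,352.50.
Line 3 (D-316, Sereth, 3,747 units, $553,169.61):
Base rate for D-316 is $6.72/unit.
Duty = 3,747 × $6.72 = $25,179.84.
Total = $0.00 + $17,352.50 + $25,179.84 = $42,532.34.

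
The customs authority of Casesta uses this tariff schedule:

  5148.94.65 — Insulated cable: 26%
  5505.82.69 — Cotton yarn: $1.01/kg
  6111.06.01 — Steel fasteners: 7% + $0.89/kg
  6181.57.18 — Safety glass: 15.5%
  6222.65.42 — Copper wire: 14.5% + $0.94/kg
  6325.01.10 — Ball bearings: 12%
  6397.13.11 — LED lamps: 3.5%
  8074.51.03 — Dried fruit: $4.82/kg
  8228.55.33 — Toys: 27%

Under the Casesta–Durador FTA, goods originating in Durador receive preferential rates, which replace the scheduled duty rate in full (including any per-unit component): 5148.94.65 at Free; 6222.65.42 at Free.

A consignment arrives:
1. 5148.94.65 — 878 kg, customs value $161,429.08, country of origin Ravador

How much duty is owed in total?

Line 1 (5148.94.65, Ravador, 878 kg, $161,429.08):
Base rate for 5148.94.65 is 26%.
5148.94.65 has an FTA preferential rate, but origin Ravador is not Durador; base rate stands.
Duty = $161,429.08 × 26% = $41,971.56.

$41,971.56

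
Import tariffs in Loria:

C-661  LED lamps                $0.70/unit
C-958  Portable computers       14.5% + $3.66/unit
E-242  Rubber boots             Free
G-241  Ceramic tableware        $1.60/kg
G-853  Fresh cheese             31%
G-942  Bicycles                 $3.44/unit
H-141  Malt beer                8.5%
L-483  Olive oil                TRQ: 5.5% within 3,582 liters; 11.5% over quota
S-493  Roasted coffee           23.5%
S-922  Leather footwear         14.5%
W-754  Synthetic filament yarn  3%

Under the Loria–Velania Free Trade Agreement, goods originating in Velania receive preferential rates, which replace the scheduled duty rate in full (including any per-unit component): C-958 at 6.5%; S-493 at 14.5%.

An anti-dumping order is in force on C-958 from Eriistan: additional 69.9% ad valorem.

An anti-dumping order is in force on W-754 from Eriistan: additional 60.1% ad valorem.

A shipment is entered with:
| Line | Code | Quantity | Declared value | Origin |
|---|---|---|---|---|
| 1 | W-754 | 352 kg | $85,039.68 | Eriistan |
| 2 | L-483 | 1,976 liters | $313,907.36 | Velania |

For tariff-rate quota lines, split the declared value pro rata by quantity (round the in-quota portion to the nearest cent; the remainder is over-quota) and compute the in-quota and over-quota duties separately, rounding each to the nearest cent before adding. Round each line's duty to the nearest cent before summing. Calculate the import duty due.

$70,924.94

Line 1 (W-754, Eriistan, 352 kg, $85,039.68):
Base rate for W-754 is 3%.
Additional duty on W-754 from Eriistan: +60.1%. Applied ad valorem rate: 3% + 60.1% = 63.1%.
Duty = $85,039.68 × 63.1% = $53,660.04.
Line 2 (L-483, Velania, 1,976 liters, $313,907.36):
Code L-483 is under a tariff-rate quota (threshold 3,582 liters). Quantity 1,976 liters is within the quota, so the in-quota rate 5.5% applies to the full value.
Duty = $313,907.36 × 5.5% = $17,264.90.
Total = $53,660.04 + $17,264.90 = $70,924.94.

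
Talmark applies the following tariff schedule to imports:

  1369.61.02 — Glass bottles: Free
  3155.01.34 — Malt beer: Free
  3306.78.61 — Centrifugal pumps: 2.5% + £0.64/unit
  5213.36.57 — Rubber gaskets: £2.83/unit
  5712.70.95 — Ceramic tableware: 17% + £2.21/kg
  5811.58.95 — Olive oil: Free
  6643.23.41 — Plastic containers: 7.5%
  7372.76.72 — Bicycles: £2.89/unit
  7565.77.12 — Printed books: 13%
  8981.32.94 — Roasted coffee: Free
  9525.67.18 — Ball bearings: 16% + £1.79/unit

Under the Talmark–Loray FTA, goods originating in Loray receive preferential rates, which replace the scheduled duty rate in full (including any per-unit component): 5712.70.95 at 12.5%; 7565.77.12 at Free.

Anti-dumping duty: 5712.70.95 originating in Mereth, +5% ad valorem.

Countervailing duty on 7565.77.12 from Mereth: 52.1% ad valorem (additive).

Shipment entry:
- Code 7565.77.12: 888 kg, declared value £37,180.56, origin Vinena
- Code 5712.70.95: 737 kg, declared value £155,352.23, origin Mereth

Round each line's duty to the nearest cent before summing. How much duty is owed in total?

Line 1 (7565.77.12, Vinena, 888 kg, £37,180.56):
Base rate for 7565.77.12 is 13%.
7565.77.12 has an FTA preferential rate, but origin Vinena is not Loray; base rate stands.
The additional-duty order on 7565.77.12 targets Mereth, not Vinena; it does not apply.
Duty = £37,180.56 × 13% = £4,833.47.
Line 2 (5712.70.95, Mereth, 737 kg, £155,352.23):
Base rate for 5712.70.95 is 17% + £2.21/kg.
5712.70.95 has an FTA preferential rate, but origin Mereth is not Loray; base rate stands.
Additional duty on 5712.70.95 from Mereth: +5%. Applied ad valorem rate: 17% + 5% = 22%.
Duty = £155,352.23 × 22% + 737 × £2.21 = £35,806.26.
Total = £4,833.47 + £35,806.26 = £40,639.73.

£40,639.73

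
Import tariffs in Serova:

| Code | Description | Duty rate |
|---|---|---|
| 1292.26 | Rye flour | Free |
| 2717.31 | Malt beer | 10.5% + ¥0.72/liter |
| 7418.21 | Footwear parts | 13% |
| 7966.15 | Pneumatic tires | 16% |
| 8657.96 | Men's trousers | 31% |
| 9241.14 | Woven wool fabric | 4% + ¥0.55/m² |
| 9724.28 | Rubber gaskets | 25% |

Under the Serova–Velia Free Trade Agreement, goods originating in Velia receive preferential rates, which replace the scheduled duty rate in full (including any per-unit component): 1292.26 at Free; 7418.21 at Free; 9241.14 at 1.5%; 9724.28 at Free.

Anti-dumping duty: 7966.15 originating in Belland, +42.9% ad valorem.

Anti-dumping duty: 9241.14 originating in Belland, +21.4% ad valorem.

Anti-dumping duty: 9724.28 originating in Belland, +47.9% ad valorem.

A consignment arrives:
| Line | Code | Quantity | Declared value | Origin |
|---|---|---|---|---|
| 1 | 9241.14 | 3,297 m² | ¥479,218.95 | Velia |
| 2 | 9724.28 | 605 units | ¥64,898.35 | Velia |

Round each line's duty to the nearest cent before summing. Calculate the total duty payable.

Line 1 (9241.14, Velia, 3,297 m², ¥479,218.95):
Base rate for 9241.14 is 4% + ¥0.55/m².
Origin Velia qualifies under the Serova–Velia agreement and 9241.14 is covered: preferential rate 1.5% applies instead.
The additional-duty order on 9241.14 targets Belland, not Velia; it does not apply.
Duty = ¥479,218.95 × 1.5% = ¥7,188.28.
Line 2 (9724.28, Velia, 605 units, ¥64,898.35):
Base rate for 9724.28 is 25%.
Origin Velia qualifies under the Serova–Velia agreement and 9724.28 is covered: preferential rate Free applies instead.
The additional-duty order on 9724.28 targets Belland, not Velia; it does not apply.
Duty = ¥64,898.35 × 0% = ¥0.00.
Total = ¥7,188.28 + ¥0.00 = ¥7,188.28.

¥7,188.28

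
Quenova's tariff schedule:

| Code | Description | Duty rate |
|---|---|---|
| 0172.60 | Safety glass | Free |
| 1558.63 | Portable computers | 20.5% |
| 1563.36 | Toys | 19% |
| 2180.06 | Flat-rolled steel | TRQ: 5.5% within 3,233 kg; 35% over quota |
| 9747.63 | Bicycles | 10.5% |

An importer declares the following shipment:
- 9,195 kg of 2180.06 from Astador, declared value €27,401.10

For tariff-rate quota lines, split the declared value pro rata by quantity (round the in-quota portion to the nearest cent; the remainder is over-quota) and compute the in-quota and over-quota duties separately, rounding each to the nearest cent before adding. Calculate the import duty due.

€6,748.26

Line 1 (2180.06, Astador, 9,195 kg, €27,401.10):
Code 2180.06 is under a tariff-rate quota (threshold 3,233 kg). In-quota: 3,233 kg at 5.5%; over-quota: 5,962 kg at 35%.
Pro-rata value split: in-quota = €27,401.10 × 3,233/9,195 = €9,634.34; over-quota = €27,401.10 − €9,634.34 = €17,766.76.
In-quota duty = €9,634.34 × 5.5% = €529.89. Over-quota duty = €17,766.76 × 35% = €6,218.37.
Line duty = €529.89 + €6,218.37 = €6,748.26.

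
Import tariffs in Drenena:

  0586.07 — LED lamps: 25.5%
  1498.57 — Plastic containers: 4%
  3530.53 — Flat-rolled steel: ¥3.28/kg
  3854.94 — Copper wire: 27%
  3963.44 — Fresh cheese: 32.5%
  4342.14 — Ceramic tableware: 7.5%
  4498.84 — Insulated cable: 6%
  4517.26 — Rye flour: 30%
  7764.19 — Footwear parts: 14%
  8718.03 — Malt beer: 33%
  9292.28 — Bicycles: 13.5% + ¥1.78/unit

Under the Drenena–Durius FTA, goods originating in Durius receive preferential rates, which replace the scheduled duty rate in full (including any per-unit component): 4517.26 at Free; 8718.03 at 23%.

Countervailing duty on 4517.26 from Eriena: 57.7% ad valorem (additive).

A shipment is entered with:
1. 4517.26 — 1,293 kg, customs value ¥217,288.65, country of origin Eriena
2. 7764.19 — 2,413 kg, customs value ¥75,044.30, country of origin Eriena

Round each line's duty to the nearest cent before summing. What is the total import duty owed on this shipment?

¥201,068.35

Line 1 (4517.26, Eriena, 1,293 kg, ¥217,288.65):
Base rate for 4517.26 is 30%.
4517.26 has an FTA preferential rate, but origin Eriena is not Durius; base rate stands.
Additional duty on 4517.26 from Eriena: +57.7%. Applied ad valorem rate: 30% + 57.7% = 87.7%.
Duty = ¥217,288.65 × 87.7% = ¥190,562.15.
Line 2 (7764.19, Eriena, 2,413 kg, ¥75,044.30):
Base rate for 7764.19 is 14%.
Duty = ¥75,044.30 × 14% = ¥10,506.20.
Total = ¥190,562.15 + ¥10,506.20 = ¥201,068.35.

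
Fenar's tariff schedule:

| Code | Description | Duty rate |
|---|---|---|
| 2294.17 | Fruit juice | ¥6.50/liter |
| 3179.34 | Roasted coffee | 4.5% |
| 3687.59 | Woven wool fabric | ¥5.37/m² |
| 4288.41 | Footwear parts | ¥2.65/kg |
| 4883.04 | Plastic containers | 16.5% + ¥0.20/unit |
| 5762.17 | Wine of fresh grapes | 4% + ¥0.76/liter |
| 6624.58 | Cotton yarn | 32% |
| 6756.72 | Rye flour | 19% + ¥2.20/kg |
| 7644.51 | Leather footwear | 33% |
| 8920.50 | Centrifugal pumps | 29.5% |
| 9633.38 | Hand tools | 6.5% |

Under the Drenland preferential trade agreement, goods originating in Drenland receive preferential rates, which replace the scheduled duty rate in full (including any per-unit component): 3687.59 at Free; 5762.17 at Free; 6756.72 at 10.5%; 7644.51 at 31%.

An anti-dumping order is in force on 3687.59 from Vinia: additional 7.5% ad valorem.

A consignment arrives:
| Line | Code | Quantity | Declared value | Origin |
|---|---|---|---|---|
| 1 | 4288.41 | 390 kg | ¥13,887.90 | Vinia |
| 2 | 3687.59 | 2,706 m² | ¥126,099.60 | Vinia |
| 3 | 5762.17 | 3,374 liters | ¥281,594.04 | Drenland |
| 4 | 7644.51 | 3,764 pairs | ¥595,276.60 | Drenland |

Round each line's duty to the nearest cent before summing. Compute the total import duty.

Line 1 (4288.41, Vinia, 390 kg, ¥13,887.90):
Base rate for 4288.41 is ¥2.65/kg.
Duty = 390 × ¥2.65 = ¥1,033.50.
Line 2 (3687.59, Vinia, 2,706 m², ¥126,099.60):
Base rate for 3687.59 is ¥5.37/m².
3687.59 has an FTA preferential rate, but origin Vinia is not Drenland; base rate stands.
Additional duty on 3687.59 from Vinia: +7.5% ad valorem. Applied ad valorem rate = 7.5%.
Duty = ¥126,099.60 × 7.5% + 2,706 × ¥5.37 = ¥23,988.69.
Line 3 (5762.17, Drenland, 3,374 liters, ¥281,594.04):
Base rate for 5762.17 is 4% + ¥0.76/liter.
Origin Drenland qualifies under the Fenar–Drenland agreement and 5762.17 is covered: preferential rate Free applies instead.
Duty = ¥281,594.04 × 0% = ¥0.00.
Line 4 (7644.51, Drenland, 3,764 pairs, ¥595,276.60):
Base rate for 7644.51 is 33%.
Origin Drenland qualifies under the Fenar–Drenland agreement and 7644.51 is covered: preferential rate 31% applies instead.
Duty = ¥595,276.60 × 31% = ¥184,535.75.
Total = ¥1,033.50 + ¥23,988.69 + ¥0.00 + ¥184,535.75 = ¥209,557.94.

¥209,557.94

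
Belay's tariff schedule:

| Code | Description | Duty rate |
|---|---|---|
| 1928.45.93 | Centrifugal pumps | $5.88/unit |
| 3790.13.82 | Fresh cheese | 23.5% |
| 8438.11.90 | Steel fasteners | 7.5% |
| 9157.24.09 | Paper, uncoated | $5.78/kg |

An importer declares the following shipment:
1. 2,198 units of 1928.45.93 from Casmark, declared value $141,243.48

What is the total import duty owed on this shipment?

Line 1 (1928.45.93, Casmark, 2,198 units, $141,243.48):
Base rate for 1928.45.93 is $5.88/unit.
Duty = 2,198 × $5.88 = $12,924.24.

$12,924.24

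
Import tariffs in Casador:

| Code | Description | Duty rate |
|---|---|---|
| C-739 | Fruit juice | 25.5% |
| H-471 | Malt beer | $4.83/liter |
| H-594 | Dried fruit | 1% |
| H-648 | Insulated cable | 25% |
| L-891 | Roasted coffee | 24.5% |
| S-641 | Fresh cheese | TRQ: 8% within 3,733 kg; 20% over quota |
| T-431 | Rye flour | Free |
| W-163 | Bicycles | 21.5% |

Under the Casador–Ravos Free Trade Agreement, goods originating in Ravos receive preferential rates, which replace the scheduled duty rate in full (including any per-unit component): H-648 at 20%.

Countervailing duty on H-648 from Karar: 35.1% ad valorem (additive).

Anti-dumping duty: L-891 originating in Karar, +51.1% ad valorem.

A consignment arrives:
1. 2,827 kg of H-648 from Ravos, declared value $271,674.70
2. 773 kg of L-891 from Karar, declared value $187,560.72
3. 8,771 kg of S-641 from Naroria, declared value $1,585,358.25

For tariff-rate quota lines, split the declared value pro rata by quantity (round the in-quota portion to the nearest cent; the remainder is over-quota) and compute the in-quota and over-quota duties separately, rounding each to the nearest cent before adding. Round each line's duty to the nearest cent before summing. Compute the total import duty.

$432,233.72

Line 1 (H-648, Ravos, 2,827 kg, $271,674.70):
Base rate for H-648 is 25%.
Origin Ravos qualifies under the Casador–Ravos agreement and H-648 is covered: preferential rate 20% applies instead.
The additional-duty order on H-648 targets Karar, not Ravos; it does not apply.
Duty = $271,674.70 × 20% = $54,334.94.
Line 2 (L-891, Karar, 773 kg, $187,560.72):
Base rate for L-891 is 24.5%.
Additional duty on L-891 from Karar: +51.1%. Applied ad valorem rate: 24.5% + 51.1% = 75.6%.
Duty = $187,560.72 × 75.6% = $141,795.90.
Line 3 (S-641, Naroria, 8,771 kg, $1,585,358.25):
Code S-641 is under a tariff-rate quota (threshold 3,733 kg). In-quota: 3,733 kg at 8%; over-quota: 5,038 kg at 20%.
Pro-rata value split: in-quota = $1,585,358.25 × 3,733/8,771 = $674,739.75; over-quota = $1,585,358.25 − $674,739.75 = $910,618.50.
In-quota duty = $674,739.75 × 8% = $53,979.18. Over-quota duty = $910,618.50 × 20% = $182,123.70.
Line duty = $53,979.18 + $182,123.70 = $236,102.88.
Total = $54,334.94 + $141,795.90 + $236,102.88 = $432,233.72.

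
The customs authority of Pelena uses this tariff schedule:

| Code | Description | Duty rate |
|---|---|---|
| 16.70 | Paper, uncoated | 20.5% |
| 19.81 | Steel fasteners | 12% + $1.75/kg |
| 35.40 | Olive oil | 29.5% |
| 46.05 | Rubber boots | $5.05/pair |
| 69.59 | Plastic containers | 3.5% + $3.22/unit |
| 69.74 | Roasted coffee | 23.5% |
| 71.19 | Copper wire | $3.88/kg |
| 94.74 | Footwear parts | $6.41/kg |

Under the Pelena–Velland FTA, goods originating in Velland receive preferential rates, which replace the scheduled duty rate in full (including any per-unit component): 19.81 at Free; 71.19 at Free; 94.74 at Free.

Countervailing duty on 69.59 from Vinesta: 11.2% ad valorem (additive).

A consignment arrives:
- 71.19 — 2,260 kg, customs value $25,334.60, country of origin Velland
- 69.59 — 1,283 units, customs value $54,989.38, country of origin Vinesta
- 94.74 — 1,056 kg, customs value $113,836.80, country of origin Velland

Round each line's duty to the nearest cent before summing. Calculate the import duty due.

Line 1 (71.19, Velland, 2,260 kg, $25,334.60):
Base rate for 71.19 is $3.88/kg.
Origin Velland qualifies under the Pelena–Velland agreement and 71.19 is covered: preferential rate Free applies instead.
Duty = $25,334.60 × 0% = $0.00.
Line 2 (69.59, Vinesta, 1,283 units, $54,989.38):
Base rate for 69.59 is 3.5% + $3.22/unit.
Additional duty on 69.59 from Vinesta: +11.2%. Applied ad valorem rate: 3.5% + 11.2% = 14.7%.
Duty = $54,989.38 × 14.7% + 1,283 × $3.22 = $12,214.70.
Line 3 (94.74, Velland, 1,056 kg, $113,836.80):
Base rate for 94.74 is $6.41/kg.
Origin Velland qualifies under the Pelena–Velland agreement and 94.74 is covered: preferential rate Free applies instead.
Duty = $113,836.80 × 0% = $0.00.
Total = $0.00 + $12,214.70 + $0.00 = $12,214.70.

$12,214.70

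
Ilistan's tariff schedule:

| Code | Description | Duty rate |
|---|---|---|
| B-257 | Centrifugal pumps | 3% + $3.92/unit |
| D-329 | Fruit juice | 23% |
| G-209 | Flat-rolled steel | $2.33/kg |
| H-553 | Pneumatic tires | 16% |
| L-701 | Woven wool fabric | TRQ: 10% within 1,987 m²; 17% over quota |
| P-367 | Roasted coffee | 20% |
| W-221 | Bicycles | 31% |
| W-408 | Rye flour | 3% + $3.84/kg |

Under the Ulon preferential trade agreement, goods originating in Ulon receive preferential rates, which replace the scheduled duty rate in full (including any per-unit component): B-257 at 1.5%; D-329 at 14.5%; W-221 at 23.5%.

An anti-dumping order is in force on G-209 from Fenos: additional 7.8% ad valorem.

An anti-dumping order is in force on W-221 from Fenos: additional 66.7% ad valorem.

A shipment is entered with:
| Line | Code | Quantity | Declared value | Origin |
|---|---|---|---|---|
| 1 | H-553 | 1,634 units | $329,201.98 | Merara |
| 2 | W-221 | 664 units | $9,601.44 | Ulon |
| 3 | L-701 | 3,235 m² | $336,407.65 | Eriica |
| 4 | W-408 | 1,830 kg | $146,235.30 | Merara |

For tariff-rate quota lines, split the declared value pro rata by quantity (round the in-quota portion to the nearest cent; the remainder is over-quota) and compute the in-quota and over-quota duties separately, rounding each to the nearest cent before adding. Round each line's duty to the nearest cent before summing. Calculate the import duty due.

Line 1 (H-553, Merara, 1,634 units, $329,201.98):
Base rate for H-553 is 16%.
Duty = $329,201.98 × 16% = $52,672.32.
Line 2 (W-221, Ulon, 664 units, $9,601.44):
Base rate for W-221 is 31%.
Origin Ulon qualifies under the Ilistan–Ulon agreement and W-221 is covered: preferential rate 23.5% applies instead.
The additional-duty order on W-221 targets Fenos, not Ulon; it does not apply.
Duty = $9,601.44 × 23.5% = $2,256.34.
Line 3 (L-701, Eriica, 3,235 m², $336,407.65):
Code L-701 is under a tariff-rate quota (threshold 1,987 m²). In-quota: 1,987 m² at 10%; over-quota: 1,248 m² at 17%.
Pro-rata value split: in-quota = $336,407.65 × 1,987/3,235 = $206,628.13; over-quota = $336,407.65 − $206,628.13 = $129,779.52.
In-quota duty = $206,628.13 × 10% = $20,662.81. Over-quota duty = $129,779.52 × 17% = $22,062.52.
Line duty = $20,662.81 + $22,062.52 = $42,725.33.
Line 4 (W-408, Merara, 1,830 kg, $146,235.30):
Base rate for W-408 is 3% + $3.84/kg.
Duty = $146,235.30 × 3% + 1,830 × $3.84 = $11,414.26.
Total = $52,672.32 + $2,256.34 + $42,725.33 + $11,414.26 = $109,068.25.

$109,068.25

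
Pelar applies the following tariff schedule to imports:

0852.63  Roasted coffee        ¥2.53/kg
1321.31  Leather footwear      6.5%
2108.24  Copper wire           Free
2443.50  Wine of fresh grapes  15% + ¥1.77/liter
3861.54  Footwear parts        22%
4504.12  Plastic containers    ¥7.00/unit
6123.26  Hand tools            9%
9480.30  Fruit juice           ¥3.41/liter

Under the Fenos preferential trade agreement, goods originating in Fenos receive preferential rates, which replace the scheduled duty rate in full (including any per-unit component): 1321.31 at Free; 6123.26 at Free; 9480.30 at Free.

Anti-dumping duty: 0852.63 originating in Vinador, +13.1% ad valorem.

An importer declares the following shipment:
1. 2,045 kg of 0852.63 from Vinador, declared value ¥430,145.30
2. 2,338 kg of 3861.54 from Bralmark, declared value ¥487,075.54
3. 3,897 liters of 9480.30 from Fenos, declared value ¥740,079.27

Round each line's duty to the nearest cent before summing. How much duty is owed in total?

Line 1 (0852.63, Vinador, 2,045 kg, ¥430,145.30):
Base rate for 0852.63 is ¥2.53/kg.
Additional duty on 0852.63 from Vinador: +13.1% ad valorem. Applied ad valorem rate = 13.1%.
Duty = ¥430,145.30 × 13.1% + 2,045 × ¥2.53 = ¥61,522.88.
Line 2 (3861.54, Bralmark, 2,338 kg, ¥487,075.54):
Base rate for 3861.54 is 22%.
Duty = ¥487,075.54 × 22% = ¥107,156.62.
Line 3 (9480.30, Fenos, 3,897 liters, ¥740,079.27):
Base rate for 9480.30 is ¥3.41/liter.
Origin Fenos qualifies under the Pelar–Fenos agreement and 9480.30 is covered: preferential rate Free applies instead.
Duty = ¥740,079.27 × 0% = ¥0.00.
Total = ¥61,522.88 + ¥107,156.62 + ¥0.00 = ¥168,679.50.

¥168,679.50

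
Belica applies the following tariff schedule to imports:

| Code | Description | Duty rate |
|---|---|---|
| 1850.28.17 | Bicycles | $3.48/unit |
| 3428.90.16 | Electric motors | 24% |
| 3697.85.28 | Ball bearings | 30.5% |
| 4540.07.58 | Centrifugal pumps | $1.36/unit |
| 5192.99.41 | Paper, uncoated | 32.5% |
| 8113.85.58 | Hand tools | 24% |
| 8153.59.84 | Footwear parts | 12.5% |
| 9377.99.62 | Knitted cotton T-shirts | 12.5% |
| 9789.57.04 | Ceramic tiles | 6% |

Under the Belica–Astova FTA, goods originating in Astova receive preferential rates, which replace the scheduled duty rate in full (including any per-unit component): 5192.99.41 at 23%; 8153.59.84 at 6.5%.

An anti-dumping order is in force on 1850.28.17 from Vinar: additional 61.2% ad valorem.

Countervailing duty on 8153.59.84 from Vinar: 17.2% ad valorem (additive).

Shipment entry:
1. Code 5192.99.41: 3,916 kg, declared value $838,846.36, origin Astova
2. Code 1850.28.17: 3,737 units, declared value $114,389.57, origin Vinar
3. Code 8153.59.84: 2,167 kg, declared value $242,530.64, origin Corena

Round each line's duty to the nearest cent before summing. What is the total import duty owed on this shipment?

Line 1 (5192.99.41, Astova, 3,916 kg, $838,846.36):
Base rate for 5192.99.41 is 32.5%.
Origin Astova qualifies under the Belica–Astova agreement and 5192.99.41 is covered: preferential rate 23% applies instead.
Duty = $838,846.36 × 23% = $192,934.66.
Line 2 (1850.28.17, Vinar, 3,737 units, $114,389.57):
Base rate for 1850.28.17 is $3.48/unit.
Additional duty on 1850.28.17 from Vinar: +61.2% ad valorem. Applied ad valorem rate = 61.2%.
Duty = $114,389.57 × 61.2% + 3,737 × $3.48 = $83,011.18.
Line 3 (8153.59.84, Corena, 2,167 kg, $242,530.64):
Base rate for 8153.59.84 is 12.5%.
8153.59.84 has an FTA preferential rate, but origin Corena is not Astova; base rate stands.
The additional-duty order on 8153.59.84 targets Vinar, not Corena; it does not apply.
Duty = $242,530.64 × 12.5% = $30,316.33.
Total = $192,934.66 + $83,011.18 + $30,316.33 = $306,262.17.

$306,262.17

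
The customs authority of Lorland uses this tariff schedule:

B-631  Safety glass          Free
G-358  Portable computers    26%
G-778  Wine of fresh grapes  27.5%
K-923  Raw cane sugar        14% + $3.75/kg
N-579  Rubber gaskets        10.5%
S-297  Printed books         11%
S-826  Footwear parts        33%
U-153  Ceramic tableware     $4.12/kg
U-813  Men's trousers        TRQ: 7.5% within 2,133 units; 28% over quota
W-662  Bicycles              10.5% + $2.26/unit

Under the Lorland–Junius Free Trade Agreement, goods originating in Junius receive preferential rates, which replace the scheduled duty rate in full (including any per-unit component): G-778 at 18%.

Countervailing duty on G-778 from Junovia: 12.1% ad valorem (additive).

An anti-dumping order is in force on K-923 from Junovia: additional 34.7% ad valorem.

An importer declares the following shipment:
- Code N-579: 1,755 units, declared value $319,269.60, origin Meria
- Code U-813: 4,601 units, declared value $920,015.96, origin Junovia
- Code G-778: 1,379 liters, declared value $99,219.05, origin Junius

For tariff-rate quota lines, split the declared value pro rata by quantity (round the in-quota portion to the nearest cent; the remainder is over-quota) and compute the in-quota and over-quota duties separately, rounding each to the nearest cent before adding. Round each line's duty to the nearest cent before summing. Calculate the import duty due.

Line 1 (N-579, Meria, 1,755 units, $319,269.60):
Base rate for N-579 is 10.5%.
Duty = $319,269.60 × 10.5% = $33,523.31.
Line 2 (U-813, Junovia, 4,601 units, $920,015.96):
Code U-813 is under a tariff-rate quota (threshold 2,133 units). In-quota: 2,133 units at 7.5%; over-quota: 2,468 units at 28%.
Pro-rata value split: in-quota = $920,015.96 × 2,133/4,601 = $426,514.68; over-quota = $920,015.96 − $426,514.68 = $493,501.28.
In-quota duty = $426,514.68 × 7.5% = $31,988.60. Over-quota duty = $493,501.28 × 28% = $138,180.36.
Line duty = $31,988.60 + $138,180.36 = $170,168.96.
Line 3 (G-778, Junius, 1,379 liters, $99,219.05):
Base rate for G-778 is 27.5%.
Origin Junius qualifies under the Lorland–Junius agreement and G-778 is covered: preferential rate 18% applies instead.
The additional-duty order on G-778 targets Junovia, not Junius; it does not apply.
Duty = $99,219.05 × 18% = $17,859.43.
Total = $33,523.31 + $170,168.96 + $17,859.43 = $221,551.70.

$221,551.70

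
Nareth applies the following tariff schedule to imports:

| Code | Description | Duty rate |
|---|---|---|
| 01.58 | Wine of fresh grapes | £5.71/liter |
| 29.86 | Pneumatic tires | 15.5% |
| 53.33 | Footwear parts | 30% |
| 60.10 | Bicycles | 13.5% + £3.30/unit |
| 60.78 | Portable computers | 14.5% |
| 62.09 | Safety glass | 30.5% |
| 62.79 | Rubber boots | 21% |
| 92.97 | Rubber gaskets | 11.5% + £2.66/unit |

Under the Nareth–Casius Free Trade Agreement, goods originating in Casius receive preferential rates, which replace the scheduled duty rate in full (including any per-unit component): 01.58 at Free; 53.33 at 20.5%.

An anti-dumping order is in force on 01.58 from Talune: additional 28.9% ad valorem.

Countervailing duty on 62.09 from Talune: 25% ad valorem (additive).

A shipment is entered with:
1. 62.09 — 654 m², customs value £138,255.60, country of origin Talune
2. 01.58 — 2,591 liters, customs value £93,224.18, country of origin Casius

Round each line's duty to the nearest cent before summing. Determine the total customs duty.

Line 1 (62.09, Talune, 654 m², £138,255.60):
Base rate for 62.09 is 30.5%.
Additional duty on 62.09 from Talune: +25%. Applied ad valorem rate: 30.5% + 25% = 55.5%.
Duty = £138,255.60 × 55.5% = £76,731.86.
Line 2 (01.58, Casius, 2,591 liters, £93,224.18):
Base rate for 01.58 is £5.71/liter.
Origin Casius qualifies under the Nareth–Casius agreement and 01.58 is covered: preferential rate Free applies instead.
The additional-duty order on 01.58 targets Talune, not Casius; it does not apply.
Duty = £93,224.18 × 0% = £0.00.
Total = £76,731.86 + £0.00 = £76,731.86.

£76,731.86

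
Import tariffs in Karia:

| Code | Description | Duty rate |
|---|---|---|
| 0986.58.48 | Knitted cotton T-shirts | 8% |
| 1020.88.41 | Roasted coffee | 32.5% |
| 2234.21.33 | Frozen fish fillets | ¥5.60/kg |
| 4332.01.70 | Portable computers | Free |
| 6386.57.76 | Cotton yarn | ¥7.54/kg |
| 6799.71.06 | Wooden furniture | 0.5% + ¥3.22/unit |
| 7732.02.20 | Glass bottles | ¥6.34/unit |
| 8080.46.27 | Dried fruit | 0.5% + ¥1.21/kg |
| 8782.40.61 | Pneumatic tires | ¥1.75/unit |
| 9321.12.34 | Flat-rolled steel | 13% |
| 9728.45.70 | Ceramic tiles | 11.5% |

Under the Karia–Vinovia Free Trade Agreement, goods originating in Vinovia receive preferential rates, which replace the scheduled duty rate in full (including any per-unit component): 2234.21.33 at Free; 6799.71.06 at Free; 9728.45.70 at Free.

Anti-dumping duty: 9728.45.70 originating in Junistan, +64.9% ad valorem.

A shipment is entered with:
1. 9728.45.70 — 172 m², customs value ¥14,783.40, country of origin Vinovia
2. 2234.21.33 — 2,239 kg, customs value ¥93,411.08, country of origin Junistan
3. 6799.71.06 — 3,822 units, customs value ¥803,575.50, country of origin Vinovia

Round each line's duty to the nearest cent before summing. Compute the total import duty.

Line 1 (9728.45.70, Vinovia, 172 m², ¥14,783.40):
Base rate for 9728.45.70 is 11.5%.
Origin Vinovia qualifies under the Karia–Vinovia agreement and 9728.45.70 is covered: preferential rate Free applies instead.
The additional-duty order on 9728.45.70 targets Junistan, not Vinovia; it does not apply.
Duty = ¥14,783.40 × 0% = ¥0.00.
Line 2 (2234.21.33, Junistan, 2,239 kg, ¥93,411.08):
Base rate for 2234.21.33 is ¥5.60/kg.
2234.21.33 has an FTA preferential rate, but origin Junistan is not Vinovia; base rate stands.
Duty = 2,239 × ¥5.60 = ¥12,538.40.
Line 3 (6799.71.06, Vinovia, 3,822 units, ¥803,575.50):
Base rate for 6799.71.06 is 0.5% + ¥3.22/unit.
Origin Vinovia qualifies under the Karia–Vinovia agreement and 6799.71.06 is covered: preferential rate Free applies instead.
Duty = ¥803,575.50 × 0% = ¥0.00.
Total = ¥0.00 + ¥12,538.40 + ¥0.00 = ¥12,538.40.

¥12,538.40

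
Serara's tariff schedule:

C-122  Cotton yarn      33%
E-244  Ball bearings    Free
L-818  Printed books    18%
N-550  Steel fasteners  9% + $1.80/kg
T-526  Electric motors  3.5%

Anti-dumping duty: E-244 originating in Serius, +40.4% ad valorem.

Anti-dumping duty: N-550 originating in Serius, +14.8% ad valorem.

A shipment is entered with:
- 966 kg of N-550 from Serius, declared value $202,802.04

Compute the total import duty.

$50,005.69

Line 1 (N-550, Serius, 966 kg, $202,802.04):
Base rate for N-550 is 9% + $1.80/kg.
Additional duty on N-550 from Serius: +14.8%. Applied ad valorem rate: 9% + 14.8% = 23.8%.
Duty = $202,802.04 × 23.8% + 966 × $1.80 = $50,005.69.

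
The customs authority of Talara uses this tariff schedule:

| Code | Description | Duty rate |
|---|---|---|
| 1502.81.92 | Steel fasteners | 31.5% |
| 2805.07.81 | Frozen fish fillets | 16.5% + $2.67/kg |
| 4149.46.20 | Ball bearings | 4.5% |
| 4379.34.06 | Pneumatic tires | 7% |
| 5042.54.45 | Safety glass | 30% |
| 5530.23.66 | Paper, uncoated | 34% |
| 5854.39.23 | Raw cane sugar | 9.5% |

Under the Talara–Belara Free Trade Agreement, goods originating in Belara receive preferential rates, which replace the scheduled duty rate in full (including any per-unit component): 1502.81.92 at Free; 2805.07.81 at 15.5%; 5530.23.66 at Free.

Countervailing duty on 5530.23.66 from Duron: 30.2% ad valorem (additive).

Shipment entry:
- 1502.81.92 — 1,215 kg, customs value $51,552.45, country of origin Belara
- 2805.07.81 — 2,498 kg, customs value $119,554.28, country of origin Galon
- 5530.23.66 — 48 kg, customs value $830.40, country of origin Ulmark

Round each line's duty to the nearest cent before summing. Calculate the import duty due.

Line 1 (1502.81.92, Belara, 1,215 kg, $51,552.45):
Base rate for 1502.81.92 is 31.5%.
Origin Belara qualifies under the Talara–Belara agreement and 1502.81.92 is covered: preferential rate Free applies instead.
Duty = $51,552.45 × 0% = $0.00.
Line 2 (2805.07.81, Galon, 2,498 kg, $119,554.28):
Base rate for 2805.07.81 is 16.5% + $2.67/kg.
2805.07.81 has an FTA preferential rate, but origin Galon is not Belara; base rate stands.
Duty = $119,554.28 × 16.5% + 2,498 × $2.67 = $26,396.12.
Line 3 (5530.23.66, Ulmark, 48 kg, $830.40):
Base rate for 5530.23.66 is 34%.
5530.23.66 has an FTA preferential rate, but origin Ulmark is not Belara; base rate stands.
The additional-duty order on 5530.23.66 targets Duron, not Ulmark; it does not apply.
Duty = $830.40 × 34% = $282.34.
Total = $0.00 + $26,396.12 + $282.34 = $26,678.46.

$26,678.46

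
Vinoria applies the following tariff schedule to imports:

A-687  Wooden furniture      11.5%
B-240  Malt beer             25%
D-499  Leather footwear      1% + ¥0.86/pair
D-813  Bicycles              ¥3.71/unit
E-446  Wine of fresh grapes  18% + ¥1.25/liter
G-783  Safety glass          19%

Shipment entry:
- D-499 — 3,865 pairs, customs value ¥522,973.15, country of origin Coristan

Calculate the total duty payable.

Line 1 (D-499, Coristan, 3,865 pairs, ¥522,973.15):
Base rate for D-499 is 1% + ¥0.86/pair.
Duty = ¥522,973.15 × 1% + 3,865 × ¥0.86 = ¥8,553.63.

¥8,553.63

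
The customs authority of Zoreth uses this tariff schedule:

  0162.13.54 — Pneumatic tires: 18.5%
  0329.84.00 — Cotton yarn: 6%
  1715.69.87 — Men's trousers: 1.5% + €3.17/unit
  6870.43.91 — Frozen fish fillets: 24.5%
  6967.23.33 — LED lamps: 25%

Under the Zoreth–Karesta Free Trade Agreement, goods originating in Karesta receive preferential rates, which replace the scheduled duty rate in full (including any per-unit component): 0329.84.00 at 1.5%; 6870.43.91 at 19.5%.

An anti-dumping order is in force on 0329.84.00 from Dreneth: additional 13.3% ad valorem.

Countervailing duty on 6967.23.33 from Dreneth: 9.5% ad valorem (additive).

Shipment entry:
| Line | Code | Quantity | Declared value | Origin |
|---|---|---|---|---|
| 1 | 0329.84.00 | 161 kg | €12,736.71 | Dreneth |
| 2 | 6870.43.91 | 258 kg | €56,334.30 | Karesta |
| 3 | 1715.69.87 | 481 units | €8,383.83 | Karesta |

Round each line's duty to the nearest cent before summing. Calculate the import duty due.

€15,093.91

Line 1 (0329.84.00, Dreneth, 161 kg, €12,736.71):
Base rate for 0329.84.00 is 6%.
0329.84.00 has an FTA preferential rate, but origin Dreneth is not Karesta; base rate stands.
Additional duty on 0329.84.00 from Dreneth: +13.3%. Applied ad valorem rate: 6% + 13.3% = 19.3%.
Duty = €12,736.71 × 19.3% = €2,458.19.
Line 2 (6870.43.91, Karesta, 258 kg, €56,334.30):
Base rate for 6870.43.91 is 24.5%.
Origin Karesta qualifies under the Zoreth–Karesta agreement and 6870.43.91 is covered: preferential rate 19.5% applies instead.
Duty = €56,334.30 × 19.5% = €10,985.19.
Line 3 (1715.69.87, Karesta, 481 units, €8,383.83):
Base rate for 1715.69.87 is 1.5% + €3.17/unit.
Origin Karesta is the FTA partner but 1715.69.87 is not on the preference list; base rate stands.
Duty = €8,383.83 × 1.5% + 481 × €3.17 = €1,650.53.
Total = €2,458.19 + €10,985.19 + €1,650.53 = €15,093.91.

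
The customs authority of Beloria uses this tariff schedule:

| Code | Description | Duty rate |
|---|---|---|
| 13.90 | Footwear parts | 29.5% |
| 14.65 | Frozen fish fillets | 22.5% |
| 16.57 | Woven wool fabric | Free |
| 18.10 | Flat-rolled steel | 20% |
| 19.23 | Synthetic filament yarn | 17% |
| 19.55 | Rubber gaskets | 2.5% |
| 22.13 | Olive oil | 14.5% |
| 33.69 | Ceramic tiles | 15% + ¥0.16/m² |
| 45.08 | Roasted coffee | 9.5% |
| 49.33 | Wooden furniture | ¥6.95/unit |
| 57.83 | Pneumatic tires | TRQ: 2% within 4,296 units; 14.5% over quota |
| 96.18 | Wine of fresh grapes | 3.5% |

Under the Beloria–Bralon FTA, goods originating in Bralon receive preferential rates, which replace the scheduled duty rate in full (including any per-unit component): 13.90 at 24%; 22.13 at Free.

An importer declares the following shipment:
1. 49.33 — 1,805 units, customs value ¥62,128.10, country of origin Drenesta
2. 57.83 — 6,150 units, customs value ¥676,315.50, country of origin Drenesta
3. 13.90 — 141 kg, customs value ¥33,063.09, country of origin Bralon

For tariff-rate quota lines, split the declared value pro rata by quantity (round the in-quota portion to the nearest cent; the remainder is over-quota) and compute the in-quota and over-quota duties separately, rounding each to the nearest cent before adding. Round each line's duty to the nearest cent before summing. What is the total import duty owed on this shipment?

¥59,491.75

Line 1 (49.33, Drenesta, 1,805 units, ¥62,128.10):
Base rate for 49.33 is ¥6.95/unit.
Duty = 1,805 × ¥6.95 = ¥12,544.75.
Line 2 (57.83, Drenesta, 6,150 units, ¥676,315.50):
Code 57.83 is under a tariff-rate quota (threshold 4,296 units). In-quota: 4,296 units at 2%; over-quota: 1,854 units at 14.5%.
Pro-rata value split: in-quota = ¥676,315.50 × 4,296/6,150 = ¥472,431.12; over-quota = ¥676,315.50 − ¥472,431.12 = ¥203,884.38.
In-quota duty = ¥472,431.12 × 2% = ¥9,448.62. Over-quota duty = ¥203,884.38 × 14.5% = ¥29,563.24.
Line duty = ¥9,448.62 + ¥29,563.24 = ¥39,011.86.
Line 3 (13.90, Bralon, 141 kg, ¥33,063.09):
Base rate for 13.90 is 29.5%.
Origin Bralon qualifies under the Beloria–Bralon agreement and 13.90 is covered: preferential rate 24% applies instead.
Duty = ¥33,063.09 × 24% = ¥7,935.14.
Total = ¥12,544.75 + ¥39,011.86 + ¥7,935.14 = ¥59,491.75.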